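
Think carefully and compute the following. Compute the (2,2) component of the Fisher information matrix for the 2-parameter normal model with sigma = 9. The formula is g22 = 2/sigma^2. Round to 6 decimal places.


For the 2-parameter normal family, the Fisher metric has:
  g11 = 1/sigma^2, g22 = 2/sigma^2.
sigma = 9, sigma^2 = 81.
g22 = 0.024691

0.024691


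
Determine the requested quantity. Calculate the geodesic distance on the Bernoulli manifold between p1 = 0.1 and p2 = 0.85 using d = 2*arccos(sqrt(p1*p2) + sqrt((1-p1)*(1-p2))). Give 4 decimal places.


Geodesic distance on Bernoulli manifold:
d(p1,p2) = 2*arccos(sqrt(p1*p2) + sqrt((1-p1)*(1-p2))).
sqrt(p1*p2) = sqrt(0.1*0.85) = 0.291548.
sqrt((1-p1)*(1-p2)) = sqrt(0.9*0.15) = 0.367423.
arg = 0.291548 + 0.367423 = 0.658971.
d = 2*arccos(0.658971) = 1.7027

1.7027


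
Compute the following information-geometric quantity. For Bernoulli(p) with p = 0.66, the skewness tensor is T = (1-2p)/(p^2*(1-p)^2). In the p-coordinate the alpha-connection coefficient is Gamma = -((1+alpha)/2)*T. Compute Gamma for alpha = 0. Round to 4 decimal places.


Skewness (Amari-Chentsov) tensor: T = (1-2p)/(p^2*(1-p)^2).
p = 0.66, 1-2p = -0.32, p^2 = 0.4356, (1-p)^2 = 0.1156.
T = -0.32/(0.4356 * 0.1156) = -6.354835.
In the p-coordinate, Gamma^(alpha) = Gamma^(0) - (alpha/2)*T with Gamma^(0) = (1/2)*g'(p) = -T/2,
so Gamma^(alpha) = -((1+alpha)/2)*T.
alpha = 0, -(1+alpha)/2 = -0.5.
Gamma = -0.5 * -6.354835 = 3.1774

3.1774


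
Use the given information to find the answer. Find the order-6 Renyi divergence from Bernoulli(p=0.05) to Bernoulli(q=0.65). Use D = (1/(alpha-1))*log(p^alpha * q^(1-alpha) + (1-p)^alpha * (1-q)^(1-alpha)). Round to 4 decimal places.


Renyi divergence of order alpha between Bernoulli distributions:
D = (1/(alpha-1))*log(p^alpha * q^(1-alpha) + (1-p)^alpha * (1-q)^(1-alpha)).
alpha = 6, p = 0.05, q = 0.65.
p^alpha * q^(1-alpha) = 0.05^6 * 0.65^-5 = 0.0.
(1-p)^alpha * (1-q)^(1-alpha) = 0.95^6 * 0.35^-5 = 139.959187.
sum = 0.0 + 139.959187 = 139.959187.
D = (1/5)*log(139.959187) = 0.9883

0.9883


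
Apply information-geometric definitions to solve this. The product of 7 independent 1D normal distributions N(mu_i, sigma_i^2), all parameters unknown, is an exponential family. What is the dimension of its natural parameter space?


Exponential family dimension calculation:
Each univariate normal has two natural parameters (mu/sigma^2 and -1/(2 sigma^2)).
With 7 independent components, dim = 2 * 7 = 14.

14


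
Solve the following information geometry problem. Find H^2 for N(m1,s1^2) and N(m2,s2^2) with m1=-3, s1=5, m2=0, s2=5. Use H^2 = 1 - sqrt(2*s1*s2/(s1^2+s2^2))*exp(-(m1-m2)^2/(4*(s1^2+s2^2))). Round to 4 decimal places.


Squared Hellinger distance for Gaussians:
H^2 = 1 - sqrt(2*s1*s2/(s1^2+s2^2)) * exp(-(m1-m2)^2/(4*(s1^2+s2^2))).
s1^2 = 25, s2^2 = 25, s1^2+s2^2 = 50.
sqrt(2*5*5/(50)) = 1.0.
(m1-m2)^2 = (-3)^2 = 9.
exp(-9/(4*50)) = exp(-0.045) = 0.955997.
H^2 = 1 - 1.0*0.955997 = 0.0440

0.0440


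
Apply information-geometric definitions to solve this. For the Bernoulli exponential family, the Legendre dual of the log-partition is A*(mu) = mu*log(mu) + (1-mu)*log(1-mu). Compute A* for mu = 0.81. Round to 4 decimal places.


Legendre transform for Bernoulli:
A*(mu) = mu*log(mu) + (1-mu)*log(1-mu).
mu = 0.81, 1-mu = 0.19.
mu*log(mu) = 0.81*log(0.81) = -0.170684.
(1-mu)*log(1-mu) = 0.19*log(0.19) = -0.315539.
A* = -0.170684 + -0.315539 = -0.4862

-0.4862


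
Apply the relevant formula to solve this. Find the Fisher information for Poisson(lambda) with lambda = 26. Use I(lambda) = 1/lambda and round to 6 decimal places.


Fisher information for Poisson: I(lambda) = 1/lambda.
lambda = 26.
I(lambda) = 1/26 = 0.038462

0.038462


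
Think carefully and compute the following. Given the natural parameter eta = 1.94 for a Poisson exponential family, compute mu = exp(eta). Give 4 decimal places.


Expectation parameter for Poisson exponential family:
mu = exp(eta).
eta = 1.94.
mu = exp(1.94) = 6.9588

6.9588


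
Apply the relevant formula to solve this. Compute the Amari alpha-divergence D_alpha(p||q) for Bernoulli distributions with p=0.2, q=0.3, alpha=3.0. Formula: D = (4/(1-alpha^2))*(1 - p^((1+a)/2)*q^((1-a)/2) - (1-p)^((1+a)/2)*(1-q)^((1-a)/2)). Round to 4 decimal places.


Amari alpha-divergence:
D = (4/(1-alpha^2))*(1 - p^((1+a)/2)*q^((1-a)/2) - (1-p)^((1+a)/2)*(1-q)^((1-a)/2)).
alpha = 3.0, p = 0.2, q = 0.3.
e1 = (1+alpha)/2 = 2.0, e2 = (1-alpha)/2 = -1.0.
t1 = p^e1 * q^e2 = 0.2^2.0 * 0.3^-1.0 = 0.133333.
t2 = (1-p)^e1 * (1-q)^e2 = 0.8^2.0 * 0.7^-1.0 = 0.914286.
4/(1-alpha^2) = -0.5.
D = -0.5*(1 - 0.133333 - 0.914286) = 0.0238

0.0238


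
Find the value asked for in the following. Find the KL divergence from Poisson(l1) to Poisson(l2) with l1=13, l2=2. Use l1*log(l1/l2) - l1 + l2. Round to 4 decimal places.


KL divergence for Poisson:
KL = l1*log(l1/l2) - l1 + l2.
l1 = 13, l2 = 2.
log(13/2) = 1.871802.
l1*log(l1/l2) = 13 * 1.871802 = 24.333428.
KL = 24.333428 - 13 + 2 = 13.3334

13.3334


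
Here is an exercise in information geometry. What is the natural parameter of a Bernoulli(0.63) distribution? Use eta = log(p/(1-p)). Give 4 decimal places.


Natural parameter for Bernoulli: eta = log(p/(1-p)).
p = 0.63, 1-p = 0.37.
p/(1-p) = 1.702703.
eta = log(1.702703) = 0.5322

0.5322


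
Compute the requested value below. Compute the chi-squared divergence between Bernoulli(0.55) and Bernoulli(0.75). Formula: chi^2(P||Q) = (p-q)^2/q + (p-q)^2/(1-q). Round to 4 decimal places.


Chi-squared divergence between Bernoulli distributions:
chi^2 = (p-q)^2/q + (p-q)^2/(1-q).
p = 0.55, q = 0.75, p-q = -0.2.
(p-q)^2 = 0.04.
term1 = 0.04/0.75 = 0.053333.
term2 = 0.04/0.25 = 0.16.
chi^2 = 0.053333 + 0.16 = 0.2133

0.2133


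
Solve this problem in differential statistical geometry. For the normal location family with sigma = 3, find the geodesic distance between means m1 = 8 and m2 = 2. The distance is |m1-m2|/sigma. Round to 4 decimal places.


On the fixed-variance normal subfamily, geodesic distance = |m1-m2|/sigma.
|8 - 2| = 6.
sigma = 3.
d = 6/3 = 2.0000

2.0000


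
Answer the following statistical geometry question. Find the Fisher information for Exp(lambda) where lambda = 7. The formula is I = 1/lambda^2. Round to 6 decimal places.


Fisher information for exponential: I(lambda) = 1/lambda^2.
lambda = 7, lambda^2 = 49.
I = 1/49 = 0.020408

0.020408


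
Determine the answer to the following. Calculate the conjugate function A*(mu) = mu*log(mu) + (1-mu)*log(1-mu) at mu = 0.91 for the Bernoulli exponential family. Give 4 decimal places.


Legendre transform for Bernoulli:
A*(mu) = mu*log(mu) + (1-mu)*log(1-mu).
mu = 0.91, 1-mu = 0.09.
mu*log(mu) = 0.91*log(0.91) = -0.085823.
(1-mu)*log(1-mu) = 0.09*log(0.09) = -0.216715.
A* = -0.085823 + -0.216715 = -0.3025

-0.3025


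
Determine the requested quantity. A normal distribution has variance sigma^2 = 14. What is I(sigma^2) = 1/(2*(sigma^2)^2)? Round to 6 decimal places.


Fisher information for variance: I(sigma^2) = 1/(2*sigma^4).
sigma^2 = 14, so sigma^4 = 196.
I = 1/(2*196) = 1/392 = 0.002551

0.002551


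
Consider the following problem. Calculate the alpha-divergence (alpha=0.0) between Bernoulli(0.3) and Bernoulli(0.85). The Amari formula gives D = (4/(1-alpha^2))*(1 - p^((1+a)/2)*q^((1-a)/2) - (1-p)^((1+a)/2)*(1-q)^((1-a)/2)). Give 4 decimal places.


Amari alpha-divergence:
D = (4/(1-alpha^2))*(1 - p^((1+a)/2)*q^((1-a)/2) - (1-p)^((1+a)/2)*(1-q)^((1-a)/2)).
alpha = 0.0, p = 0.3, q = 0.85.
e1 = (1+alpha)/2 = 0.5, e2 = (1-alpha)/2 = 0.5.
t1 = p^e1 * q^e2 = 0.3^0.5 * 0.85^0.5 = 0.504975.
t2 = (1-p)^e1 * (1-q)^e2 = 0.7^0.5 * 0.15^0.5 = 0.324037.
4/(1-alpha^2) = 4.0.
D = 4.0*(1 - 0.504975 - 0.324037) = 0.6840

0.6840


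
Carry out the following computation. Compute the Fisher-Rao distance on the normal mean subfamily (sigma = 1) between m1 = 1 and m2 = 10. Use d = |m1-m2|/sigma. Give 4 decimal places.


On the fixed-variance normal subfamily, geodesic distance = |m1-m2|/sigma.
|1 - 10| = 9.
sigma = 1.
d = 9/1 = 9.0000

9.0000


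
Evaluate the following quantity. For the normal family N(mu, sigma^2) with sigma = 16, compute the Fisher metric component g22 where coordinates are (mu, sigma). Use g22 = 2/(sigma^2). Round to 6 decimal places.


For the 2-parameter normal family, the Fisher metric has:
  g11 = 1/sigma^2, g22 = 2/sigma^2.
sigma = 16, sigma^2 = 256.
g22 = 0.007813

0.007813


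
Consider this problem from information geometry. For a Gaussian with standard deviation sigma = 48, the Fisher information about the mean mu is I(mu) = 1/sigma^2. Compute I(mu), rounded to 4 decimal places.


The Fisher information for the mean of a normal distribution is I(mu) = 1/sigma^2.
sigma = 48, so sigma^2 = 2304.
I(mu) = 1/2304 = 0.0004

0.0004


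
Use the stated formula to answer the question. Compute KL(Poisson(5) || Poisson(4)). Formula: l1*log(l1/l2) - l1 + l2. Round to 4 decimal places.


KL divergence for Poisson:
KL = l1*log(l1/l2) - l1 + l2.
l1 = 5, l2 = 4.
log(5/4) = 0.223144.
l1*log(l1/l2) = 5 * 0.223144 = 1.115718.
KL = 1.115718 - 5 + 4 = 0.1157

0.1157


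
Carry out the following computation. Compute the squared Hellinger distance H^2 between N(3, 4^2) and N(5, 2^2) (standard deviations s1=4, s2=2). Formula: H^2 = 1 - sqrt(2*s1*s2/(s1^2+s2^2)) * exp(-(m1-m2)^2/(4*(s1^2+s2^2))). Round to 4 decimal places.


Squared Hellinger distance for Gaussians:
H^2 = 1 - sqrt(2*s1*s2/(s1^2+s2^2)) * exp(-(m1-m2)^2/(4*(s1^2+s2^2))).
s1^2 = 16, s2^2 = 4, s1^2+s2^2 = 20.
sqrt(2*4*2/(20)) = 0.894427.
(m1-m2)^2 = (-2)^2 = 4.
exp(-4/(4*20)) = exp(-0.05) = 0.951229.
H^2 = 1 - 0.894427*0.951229 = 0.1492

0.1492


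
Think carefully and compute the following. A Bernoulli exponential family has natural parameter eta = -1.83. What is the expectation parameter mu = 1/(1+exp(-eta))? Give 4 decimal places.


Dual coordinate (expectation parameter) for Bernoulli:
mu = 1/(1+exp(-eta)).
eta = -1.83.
exp(-eta) = exp(1.83) = 6.233887.
mu = 1/(1+6.233887) = 0.1382

0.1382


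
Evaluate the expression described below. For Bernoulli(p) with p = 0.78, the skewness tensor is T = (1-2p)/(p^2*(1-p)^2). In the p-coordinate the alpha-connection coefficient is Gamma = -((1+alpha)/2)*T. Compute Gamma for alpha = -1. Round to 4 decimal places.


Skewness (Amari-Chentsov) tensor: T = (1-2p)/(p^2*(1-p)^2).
p = 0.78, 1-2p = -0.56, p^2 = 0.6084, (1-p)^2 = 0.0484.
T = -0.56/(0.6084 * 0.0484) = -19.017502.
In the p-coordinate, Gamma^(alpha) = Gamma^(0) - (alpha/2)*T with Gamma^(0) = (1/2)*g'(p) = -T/2,
so Gamma^(alpha) = -((1+alpha)/2)*T.
alpha = -1, -(1+alpha)/2 = 0.0.
Gamma = 0.0 * -19.017502 = 0.0000

0.0000


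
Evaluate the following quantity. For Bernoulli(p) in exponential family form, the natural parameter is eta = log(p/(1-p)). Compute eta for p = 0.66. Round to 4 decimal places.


Natural parameter for Bernoulli: eta = log(p/(1-p)).
p = 0.66, 1-p = 0.34.
p/(1-p) = 1.941176.
eta = log(1.941176) = 0.6633

0.6633


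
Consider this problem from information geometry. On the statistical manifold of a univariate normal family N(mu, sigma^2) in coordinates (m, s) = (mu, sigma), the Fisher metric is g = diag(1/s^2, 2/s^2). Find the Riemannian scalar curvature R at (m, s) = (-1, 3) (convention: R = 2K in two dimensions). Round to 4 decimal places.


The metric has the form g = (A dm^2 + B ds^2)/s^2 with A = 1, B = 2.
Substitute u = sqrt(A/B)*m: g = B*(du^2 + ds^2)/s^2, i.e. B times the
Poincare upper half-plane metric, which has constant Gaussian curvature -1.
Scaling a 2D metric by a constant c divides the Gaussian curvature by c,
so K = -1/B = -1/(2) = -0.5000 everywhere (the point (m, s) = (-1, 3) is irrelevant:
the curvature is constant).
Scalar curvature in dimension 2: R = 2K = -2/(2) = -1.0000.

-1.0000


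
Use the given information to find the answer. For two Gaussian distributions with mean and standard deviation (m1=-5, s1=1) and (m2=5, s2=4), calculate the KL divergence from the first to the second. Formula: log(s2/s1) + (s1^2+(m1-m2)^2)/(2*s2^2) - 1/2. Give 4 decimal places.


KL divergence between normal distributions:
KL = log(s2/s1) + (s1^2 + (m1-m2)^2)/(2*s2^2) - 1/2.
log(4/1) = 1.386294.
(1^2 + (-5-5)^2)/(2*4^2) = (1 + 100)/32 = 3.15625.
KL = 1.386294 + 3.15625 - 0.5 = 4.0425

4.0425


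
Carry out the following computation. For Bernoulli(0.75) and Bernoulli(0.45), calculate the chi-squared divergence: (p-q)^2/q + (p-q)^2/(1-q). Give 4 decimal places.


Chi-squared divergence between Bernoulli distributions:
chi^2 = (p-q)^2/q + (p-q)^2/(1-q).
p = 0.75, q = 0.45, p-q = 0.3.
(p-q)^2 = 0.09.
term1 = 0.09/0.45 = 0.2.
term2 = 0.09/0.55 = 0.163636.
chi^2 = 0.2 + 0.163636 = 0.3636

0.3636


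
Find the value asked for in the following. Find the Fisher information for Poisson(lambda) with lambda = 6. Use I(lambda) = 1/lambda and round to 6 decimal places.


Fisher information for Poisson: I(lambda) = 1/lambda.
lambda = 6.
I(lambda) = 1/6 = 0.166667

0.166667


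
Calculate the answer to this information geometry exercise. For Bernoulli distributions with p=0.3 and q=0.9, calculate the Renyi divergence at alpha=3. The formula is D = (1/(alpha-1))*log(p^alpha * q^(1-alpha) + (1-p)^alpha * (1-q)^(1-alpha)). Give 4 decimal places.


Renyi divergence of order alpha between Bernoulli distributions:
D = (1/(alpha-1))*log(p^alpha * q^(1-alpha) + (1-p)^alpha * (1-q)^(1-alpha)).
alpha = 3, p = 0.3, q = 0.9.
p^alpha * q^(1-alpha) = 0.3^3 * 0.9^-2 = 0.033333.
(1-p)^alpha * (1-q)^(1-alpha) = 0.7^3 * 0.1^-2 = 34.3.
sum = 0.033333 + 34.3 = 34.333333.
D = (1/2)*log(34.333333) = 1.7681

1.7681


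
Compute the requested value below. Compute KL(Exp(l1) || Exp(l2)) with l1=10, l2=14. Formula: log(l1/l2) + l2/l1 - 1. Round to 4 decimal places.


KL divergence for exponential family:
KL = log(l1/l2) + l2/l1 - 1.
log(10/14) = -0.336472.
14/10 = 1.4.
KL = -0.336472 + 1.4 - 1 = 0.0635

0.0635


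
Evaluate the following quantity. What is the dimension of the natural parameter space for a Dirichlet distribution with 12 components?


Exponential family dimension calculation:
Dirichlet with 12 components has 12 natural parameters.

12


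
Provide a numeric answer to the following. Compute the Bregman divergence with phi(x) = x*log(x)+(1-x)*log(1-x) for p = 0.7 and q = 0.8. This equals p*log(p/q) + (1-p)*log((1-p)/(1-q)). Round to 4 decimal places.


Bregman divergence with negative entropy generator:
D = p*log(p/q) + (1-p)*log((1-p)/(1-q)).
p = 0.7, q = 0.8.
p*log(p/q) = 0.7*log(0.7/0.8) = -0.093472.
(1-p)*log((1-p)/(1-q)) = 0.3*log(0.3/0.2) = 0.12164.
D = -0.093472 + 0.12164 = 0.0282

0.0282


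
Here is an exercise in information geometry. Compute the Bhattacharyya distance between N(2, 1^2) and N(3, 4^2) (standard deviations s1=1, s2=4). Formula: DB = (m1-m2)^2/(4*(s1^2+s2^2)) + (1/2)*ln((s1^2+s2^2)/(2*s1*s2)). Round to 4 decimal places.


Bhattacharyya distance between two Gaussians:
DB = (m1-m2)^2/(4*(s1^2+s2^2)) + (1/2)*ln((s1^2+s2^2)/(2*s1*s2)).
(m1-m2)^2 = (-1)^2 = 1.
s1^2+s2^2 = 1 + 16 = 17.
term1 = 1/68 = 0.014706.
term2 = 0.5*ln(17/8.0) = 0.376886.
DB = 0.014706 + 0.376886 = 0.3916

0.3916


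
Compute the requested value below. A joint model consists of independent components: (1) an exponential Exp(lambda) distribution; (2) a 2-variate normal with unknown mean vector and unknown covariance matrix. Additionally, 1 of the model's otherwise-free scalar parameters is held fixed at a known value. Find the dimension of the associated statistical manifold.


The dimension of a statistical manifold equals the number of free
(independent) real parameters of the model. For a product of independent
blocks the parameter counts add.
- exponential (lambda): 1.
- 2-variate normal: 2 (mean) + 2*3/2 = 3 (symmetric covariance) = 5.
Total = 1 + 5 = 6.
1 parameter(s) fixed at known values: 6 - 1 = 5.
Dimension = 5

5


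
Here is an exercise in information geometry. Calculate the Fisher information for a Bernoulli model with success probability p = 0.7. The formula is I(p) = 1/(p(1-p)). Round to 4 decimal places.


For Bernoulli(p), Fisher information is I(p) = 1/(p*(1-p)).
p = 0.7, 1-p = 0.3.
p*(1-p) = 0.21.
I(p) = 1/0.21 = 4.7619

4.7619


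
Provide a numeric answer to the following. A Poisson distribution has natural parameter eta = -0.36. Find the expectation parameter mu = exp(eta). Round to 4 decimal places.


Expectation parameter for Poisson exponential family:
mu = exp(eta).
eta = -0.36.
mu = exp(-0.36) = 0.6977

0.6977


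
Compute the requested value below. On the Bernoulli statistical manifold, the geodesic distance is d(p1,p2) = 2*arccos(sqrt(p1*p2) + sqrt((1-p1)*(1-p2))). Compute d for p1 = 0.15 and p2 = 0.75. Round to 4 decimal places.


Geodesic distance on Bernoulli manifold:
d(p1,p2) = 2*arccos(sqrt(p1*p2) + sqrt((1-p1)*(1-p2))).
sqrt(p1*p2) = sqrt(0.15*0.75) = 0.33541.
sqrt((1-p1)*(1-p2)) = sqrt(0.85*0.25) = 0.460977.
arg = 0.33541 + 0.460977 = 0.796387.
d = 2*arccos(0.796387) = 1.2990

1.2990


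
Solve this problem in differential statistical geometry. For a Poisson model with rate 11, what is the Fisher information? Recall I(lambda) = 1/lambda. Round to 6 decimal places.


Fisher information for Poisson: I(lambda) = 1/lambda.
lambda = 11.
I(lambda) = 1/11 = 0.090909

0.090909


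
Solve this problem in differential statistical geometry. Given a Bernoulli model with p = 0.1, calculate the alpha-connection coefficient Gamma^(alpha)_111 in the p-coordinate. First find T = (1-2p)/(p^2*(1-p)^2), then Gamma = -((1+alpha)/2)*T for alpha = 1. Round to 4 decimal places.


Skewness (Amari-Chentsov) tensor: T = (1-2p)/(p^2*(1-p)^2).
p = 0.1, 1-2p = 0.8, p^2 = 0.01, (1-p)^2 = 0.81.
T = 0.8/(0.01 * 0.81) = 98.765432.
In the p-coordinate, Gamma^(alpha) = Gamma^(0) - (alpha/2)*T with Gamma^(0) = (1/2)*g'(p) = -T/2,
so Gamma^(alpha) = -((1+alpha)/2)*T.
alpha = 1, -(1+alpha)/2 = -1.0.
Gamma = -1.0 * 98.765432 = -98.7654

-98.7654


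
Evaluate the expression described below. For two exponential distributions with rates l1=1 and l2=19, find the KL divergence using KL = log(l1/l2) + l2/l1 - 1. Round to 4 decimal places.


KL divergence for exponential family:
KL = log(l1/l2) + l2/l1 - 1.
log(1/19) = -2.944439.
19/1 = 19.0.
KL = -2.944439 + 19.0 - 1 = 15.0556

15.0556


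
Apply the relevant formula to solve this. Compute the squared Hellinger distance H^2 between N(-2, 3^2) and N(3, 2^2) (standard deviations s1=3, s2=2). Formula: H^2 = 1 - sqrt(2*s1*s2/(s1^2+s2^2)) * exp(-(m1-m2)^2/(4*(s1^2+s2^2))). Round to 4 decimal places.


Squared Hellinger distance for Gaussians:
H^2 = 1 - sqrt(2*s1*s2/(s1^2+s2^2)) * exp(-(m1-m2)^2/(4*(s1^2+s2^2))).
s1^2 = 9, s2^2 = 4, s1^2+s2^2 = 13.
sqrt(2*3*2/(13)) = 0.960769.
(m1-m2)^2 = (-5)^2 = 25.
exp(-25/(4*13)) = exp(-0.480769) = 0.618308.
H^2 = 1 - 0.960769*0.618308 = 0.4059

0.4059


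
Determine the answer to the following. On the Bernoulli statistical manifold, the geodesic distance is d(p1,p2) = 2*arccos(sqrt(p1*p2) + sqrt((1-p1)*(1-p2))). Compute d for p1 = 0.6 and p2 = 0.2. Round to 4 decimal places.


Geodesic distance on Bernoulli manifold:
d(p1,p2) = 2*arccos(sqrt(p1*p2) + sqrt((1-p1)*(1-p2))).
sqrt(p1*p2) = sqrt(0.6*0.2) = 0.34641.
sqrt((1-p1)*(1-p2)) = sqrt(0.4*0.8) = 0.565685.
arg = 0.34641 + 0.565685 = 0.912096.
d = 2*arccos(0.912096) = 0.8449

0.8449


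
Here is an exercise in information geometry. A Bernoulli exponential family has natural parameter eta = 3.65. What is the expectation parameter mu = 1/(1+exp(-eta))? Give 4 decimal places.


Dual coordinate (expectation parameter) for Bernoulli:
mu = 1/(1+exp(-eta)).
eta = 3.65.
exp(-eta) = exp(-3.65) = 0.025991.
mu = 1/(1+0.025991) = 0.9747

0.9747


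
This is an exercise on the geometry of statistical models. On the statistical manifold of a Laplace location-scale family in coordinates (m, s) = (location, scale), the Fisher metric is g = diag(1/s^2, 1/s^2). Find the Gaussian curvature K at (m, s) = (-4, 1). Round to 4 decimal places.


The metric has the form g = (A dm^2 + B ds^2)/s^2 with A = 1, B = 1.
Substitute u = sqrt(A/B)*m: g = B*(du^2 + ds^2)/s^2, i.e. B times the
Poincare upper half-plane metric, which has constant Gaussian curvature -1.
Scaling a 2D metric by a constant c divides the Gaussian curvature by c,
so K = -1/B = -1/(1) = -1.0000 everywhere (the point (m, s) = (-4, 1) is irrelevant:
the curvature is constant).
The requested Gaussian curvature is K = -1.0000.

-1.0000


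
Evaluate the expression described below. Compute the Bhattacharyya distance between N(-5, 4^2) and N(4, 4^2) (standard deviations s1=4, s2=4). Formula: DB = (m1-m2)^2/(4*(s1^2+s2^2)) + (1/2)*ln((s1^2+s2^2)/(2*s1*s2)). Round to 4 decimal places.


Bhattacharyya distance between two Gaussians:
DB = (m1-m2)^2/(4*(s1^2+s2^2)) + (1/2)*ln((s1^2+s2^2)/(2*s1*s2)).
(m1-m2)^2 = (-9)^2 = 81.
s1^2+s2^2 = 16 + 16 = 32.
term1 = 81/128 = 0.632812.
term2 = 0.5*ln(32/32.0) = 0.0.
DB = 0.632812 + 0.0 = 0.6328

0.6328


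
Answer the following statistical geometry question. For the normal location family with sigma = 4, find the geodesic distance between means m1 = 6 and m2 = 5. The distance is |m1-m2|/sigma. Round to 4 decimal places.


On the fixed-variance normal subfamily, geodesic distance = |m1-m2|/sigma.
|6 - 5| = 1.
sigma = 4.
d = 1/4 = 0.2500

0.2500


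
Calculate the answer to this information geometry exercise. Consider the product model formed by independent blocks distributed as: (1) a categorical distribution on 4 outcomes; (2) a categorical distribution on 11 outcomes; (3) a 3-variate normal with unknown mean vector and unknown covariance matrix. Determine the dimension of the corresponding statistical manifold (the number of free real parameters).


The dimension of a statistical manifold equals the number of free
(independent) real parameters of the model. For a product of independent
blocks the parameter counts add.
- categorical on 4 outcomes (probabilities sum to 1): 4-1 = 3.
- categorical on 11 outcomes (probabilities sum to 1): 11-1 = 10.
- 3-variate normal: 3 (mean) + 3*4/2 = 6 (symmetric covariance) = 9.
Total = 3 + 10 + 9 = 22.
Dimension = 22

22


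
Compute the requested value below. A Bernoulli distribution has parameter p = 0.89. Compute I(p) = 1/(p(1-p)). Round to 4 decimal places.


For Bernoulli(p), Fisher information is I(p) = 1/(p*(1-p)).
p = 0.89, 1-p = 0.11.
p*(1-p) = 0.0979.
I(p) = 1/0.0979 = 10.2145

10.2145


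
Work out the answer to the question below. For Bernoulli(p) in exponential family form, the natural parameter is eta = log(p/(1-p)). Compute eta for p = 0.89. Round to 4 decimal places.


Natural parameter for Bernoulli: eta = log(p/(1-p)).
p = 0.89, 1-p = 0.11.
p/(1-p) = 8.090909.
eta = log(8.090909) = 2.0907

2.0907


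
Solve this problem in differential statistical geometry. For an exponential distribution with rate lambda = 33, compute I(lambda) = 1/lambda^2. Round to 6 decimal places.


Fisher information for exponential: I(lambda) = 1/lambda^2.
lambda = 33, lambda^2 = 1089.
I = 1/1089 = 0.000918

0.000918


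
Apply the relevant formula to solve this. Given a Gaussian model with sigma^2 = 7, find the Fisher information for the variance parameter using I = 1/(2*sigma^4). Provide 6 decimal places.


Fisher information for variance: I(sigma^2) = 1/(2*sigma^4).
sigma^2 = 7, so sigma^4 = 49.
I = 1/(2*49) = 1/98 = 0.010204

0.010204


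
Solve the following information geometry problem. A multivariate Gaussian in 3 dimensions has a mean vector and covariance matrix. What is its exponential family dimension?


Exponential family dimension calculation:
For 3-dim MVN: mean has 3 params, covariance has 3*4/2 = 6 unique entries.
Total dim = 3 + 6 = 9.

9


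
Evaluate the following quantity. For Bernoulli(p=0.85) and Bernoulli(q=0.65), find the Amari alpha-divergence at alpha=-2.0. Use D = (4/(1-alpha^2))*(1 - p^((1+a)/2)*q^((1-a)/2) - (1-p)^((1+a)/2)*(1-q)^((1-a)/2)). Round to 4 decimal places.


Amari alpha-divergence:
D = (4/(1-alpha^2))*(1 - p^((1+a)/2)*q^((1-a)/2) - (1-p)^((1+a)/2)*(1-q)^((1-a)/2)).
alpha = -2.0, p = 0.85, q = 0.65.
e1 = (1+alpha)/2 = -0.5, e2 = (1-alpha)/2 = 1.5.
t1 = p^e1 * q^e2 = 0.85^-0.5 * 0.65^1.5 = 0.568409.
t2 = (1-p)^e1 * (1-q)^e2 = 0.15^-0.5 * 0.35^1.5 = 0.534634.
4/(1-alpha^2) = -1.333333.
D = -1.333333*(1 - 0.568409 - 0.534634) = 0.1374

0.1374


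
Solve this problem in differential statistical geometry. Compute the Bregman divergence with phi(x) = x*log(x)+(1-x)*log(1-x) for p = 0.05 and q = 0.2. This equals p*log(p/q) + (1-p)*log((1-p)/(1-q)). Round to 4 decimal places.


Bregman divergence with negative entropy generator:
D = p*log(p/q) + (1-p)*log((1-p)/(1-q)).
p = 0.05, q = 0.2.
p*log(p/q) = 0.05*log(0.05/0.2) = -0.069315.
(1-p)*log((1-p)/(1-q)) = 0.95*log(0.95/0.8) = 0.163258.
D = -0.069315 + 0.163258 = 0.0939

0.0939


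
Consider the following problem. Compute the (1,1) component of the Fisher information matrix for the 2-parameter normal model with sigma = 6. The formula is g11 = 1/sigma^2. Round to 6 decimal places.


For the 2-parameter normal family, the Fisher metric has:
  g11 = 1/sigma^2, g22 = 2/sigma^2.
sigma = 6, sigma^2 = 36.
g11 = 0.027778

0.027778


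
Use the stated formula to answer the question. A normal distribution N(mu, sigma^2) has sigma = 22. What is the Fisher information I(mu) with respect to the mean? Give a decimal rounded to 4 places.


The Fisher information for the mean of a normal distribution is I(mu) = 1/sigma^2.
sigma = 22, so sigma^2 = 484.
I(mu) = 1/484 = 0.0021

0.0021


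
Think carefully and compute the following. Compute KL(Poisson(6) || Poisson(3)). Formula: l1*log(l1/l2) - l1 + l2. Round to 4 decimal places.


KL divergence for Poisson:
KL = l1*log(l1/l2) - l1 + l2.
l1 = 6, l2 = 3.
log(6/3) = 0.693147.
l1*log(l1/l2) = 6 * 0.693147 = 4.158883.
KL = 4.158883 - 6 + 3 = 1.1589

1.1589


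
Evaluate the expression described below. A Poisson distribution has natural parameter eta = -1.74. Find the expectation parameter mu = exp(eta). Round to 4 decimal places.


Expectation parameter for Poisson exponential family:
mu = exp(eta).
eta = -1.74.
mu = exp(-1.74) = 0.1755

0.1755


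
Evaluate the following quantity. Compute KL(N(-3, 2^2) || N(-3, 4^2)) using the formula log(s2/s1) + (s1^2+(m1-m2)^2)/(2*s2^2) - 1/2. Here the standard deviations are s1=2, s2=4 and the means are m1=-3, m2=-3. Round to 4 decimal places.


KL divergence between normal distributions:
KL = log(s2/s1) + (s1^2 + (m1-m2)^2)/(2*s2^2) - 1/2.
log(4/2) = 0.693147.
(2^2 + (-3--3)^2)/(2*4^2) = (4 + 0)/32 = 0.125.
KL = 0.693147 + 0.125 - 0.5 = 0.3181

0.3181


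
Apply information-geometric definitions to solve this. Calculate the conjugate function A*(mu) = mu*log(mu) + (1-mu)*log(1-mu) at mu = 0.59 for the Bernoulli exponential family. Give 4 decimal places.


Legendre transform for Bernoulli:
A*(mu) = mu*log(mu) + (1-mu)*log(1-mu).
mu = 0.59, 1-mu = 0.41.
mu*log(mu) = 0.59*log(0.59) = -0.311303.
(1-mu)*log(1-mu) = 0.41*log(0.41) = -0.365555.
A* = -0.311303 + -0.365555 = -0.6769

-0.6769


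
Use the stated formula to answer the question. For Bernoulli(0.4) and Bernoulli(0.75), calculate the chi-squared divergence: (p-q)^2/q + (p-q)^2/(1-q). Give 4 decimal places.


Chi-squared divergence between Bernoulli distributions:
chi^2 = (p-q)^2/q + (p-q)^2/(1-q).
p = 0.4, q = 0.75, p-q = -0.35.
(p-q)^2 = 0.1225.
term1 = 0.1225/0.75 = 0.163333.
term2 = 0.1225/0.25 = 0.49.
chi^2 = 0.163333 + 0.49 = 0.6533

0.6533


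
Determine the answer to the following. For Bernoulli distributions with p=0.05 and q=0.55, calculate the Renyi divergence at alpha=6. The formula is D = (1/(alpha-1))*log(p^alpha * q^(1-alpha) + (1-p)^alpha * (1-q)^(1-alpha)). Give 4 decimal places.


Renyi divergence of order alpha between Bernoulli distributions:
D = (1/(alpha-1))*log(p^alpha * q^(1-alpha) + (1-p)^alpha * (1-q)^(1-alpha)).
alpha = 6, p = 0.05, q = 0.55.
p^alpha * q^(1-alpha) = 0.05^6 * 0.55^-5 = 0.0.
(1-p)^alpha * (1-q)^(1-alpha) = 0.95^6 * 0.45^-5 = 39.836306.
sum = 0.0 + 39.836306 = 39.836307.
D = (1/5)*log(39.836307) = 0.7370

0.7370


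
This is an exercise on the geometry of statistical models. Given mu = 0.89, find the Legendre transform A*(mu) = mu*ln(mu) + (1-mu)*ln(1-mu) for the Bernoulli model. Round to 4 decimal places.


Legendre transform for Bernoulli:
A*(mu) = mu*log(mu) + (1-mu)*log(1-mu).
mu = 0.89, 1-mu = 0.11.
mu*log(mu) = 0.89*log(0.89) = -0.103715.
(1-mu)*log(1-mu) = 0.11*log(0.11) = -0.2428.
A* = -0.103715 + -0.2428 = -0.3465

-0.3465


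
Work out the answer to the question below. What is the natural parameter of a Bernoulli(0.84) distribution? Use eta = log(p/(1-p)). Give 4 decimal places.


Natural parameter for Bernoulli: eta = log(p/(1-p)).
p = 0.84, 1-p = 0.16.
p/(1-p) = 5.25.
eta = log(5.25) = 1.6582

1.6582


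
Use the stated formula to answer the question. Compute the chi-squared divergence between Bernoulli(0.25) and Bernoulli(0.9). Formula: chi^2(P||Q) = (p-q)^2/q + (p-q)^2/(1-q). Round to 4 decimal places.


Chi-squared divergence between Bernoulli distributions:
chi^2 = (p-q)^2/q + (p-q)^2/(1-q).
p = 0.25, q = 0.9, p-q = -0.65.
(p-q)^2 = 0.4225.
term1 = 0.4225/0.9 = 0.469444.
term2 = 0.4225/0.1 = 4.225.
chi^2 = 0.469444 + 4.225 = 4.6944

4.6944


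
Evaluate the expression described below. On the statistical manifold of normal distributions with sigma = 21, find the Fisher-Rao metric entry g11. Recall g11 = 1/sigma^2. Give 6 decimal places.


For the 2-parameter normal family, the Fisher metric has:
  g11 = 1/sigma^2, g22 = 2/sigma^2.
sigma = 21, sigma^2 = 441.
g11 = 0.002268

0.002268


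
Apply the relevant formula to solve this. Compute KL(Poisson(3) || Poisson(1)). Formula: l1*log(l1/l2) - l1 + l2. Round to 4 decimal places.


KL divergence for Poisson:
KL = l1*log(l1/l2) - l1 + l2.
l1 = 3, l2 = 1.
log(3/1) = 1.098612.
l1*log(l1/l2) = 3 * 1.098612 = 3.295837.
KL = 3.295837 - 3 + 1 = 1.2958

1.2958


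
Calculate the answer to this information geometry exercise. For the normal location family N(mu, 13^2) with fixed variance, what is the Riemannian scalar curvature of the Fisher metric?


This family has a single free parameter, so its statistical manifold
is 1-dimensional. The Riemann curvature tensor of any 1-dimensional
Riemannian manifold vanishes identically, so R = 0.

0


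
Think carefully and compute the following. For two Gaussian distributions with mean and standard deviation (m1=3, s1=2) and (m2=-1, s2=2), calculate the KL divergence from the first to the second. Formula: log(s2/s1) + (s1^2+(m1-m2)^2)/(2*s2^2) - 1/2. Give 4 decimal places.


KL divergence between normal distributions:
KL = log(s2/s1) + (s1^2 + (m1-m2)^2)/(2*s2^2) - 1/2.
log(2/2) = 0.0.
(2^2 + (3--1)^2)/(2*2^2) = (4 + 16)/8 = 2.5.
KL = 0.0 + 2.5 - 0.5 = 2.0000

2.0000


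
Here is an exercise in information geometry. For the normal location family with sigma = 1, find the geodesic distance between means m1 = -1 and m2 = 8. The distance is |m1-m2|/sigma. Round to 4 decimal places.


On the fixed-variance normal subfamily, geodesic distance = |m1-m2|/sigma.
|-1 - 8| = 9.
sigma = 1.
d = 9/1 = 9.0000

9.0000


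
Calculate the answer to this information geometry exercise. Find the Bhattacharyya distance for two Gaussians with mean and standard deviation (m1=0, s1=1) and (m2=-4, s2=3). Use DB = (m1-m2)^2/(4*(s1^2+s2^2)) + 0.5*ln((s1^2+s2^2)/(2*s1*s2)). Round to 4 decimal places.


Bhattacharyya distance between two Gaussians:
DB = (m1-m2)^2/(4*(s1^2+s2^2)) + (1/2)*ln((s1^2+s2^2)/(2*s1*s2)).
(m1-m2)^2 = (4)^2 = 16.
s1^2+s2^2 = 1 + 9 = 10.
term1 = 16/40 = 0.4.
term2 = 0.5*ln(10/6.0) = 0.255413.
DB = 0.4 + 0.255413 = 0.6554

0.6554


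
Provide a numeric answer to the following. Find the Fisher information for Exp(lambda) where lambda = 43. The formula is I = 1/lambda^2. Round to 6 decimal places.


Fisher information for exponential: I(lambda) = 1/lambda^2.
lambda = 43, lambda^2 = 1849.
I = 1/1849 = 0.000541

0.000541


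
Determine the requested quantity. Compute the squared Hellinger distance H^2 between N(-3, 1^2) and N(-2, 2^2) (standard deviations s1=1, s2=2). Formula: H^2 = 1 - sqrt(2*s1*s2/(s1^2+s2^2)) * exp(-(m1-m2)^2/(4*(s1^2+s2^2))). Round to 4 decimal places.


Squared Hellinger distance for Gaussians:
H^2 = 1 - sqrt(2*s1*s2/(s1^2+s2^2)) * exp(-(m1-m2)^2/(4*(s1^2+s2^2))).
s1^2 = 1, s2^2 = 4, s1^2+s2^2 = 5.
sqrt(2*1*2/(5)) = 0.894427.
(m1-m2)^2 = (-1)^2 = 1.
exp(-1/(4*5)) = exp(-0.05) = 0.951229.
H^2 = 1 - 0.894427*0.951229 = 0.1492

0.1492


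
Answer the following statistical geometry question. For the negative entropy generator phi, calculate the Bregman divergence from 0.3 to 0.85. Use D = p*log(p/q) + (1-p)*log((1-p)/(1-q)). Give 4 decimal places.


Bregman divergence with negative entropy generator:
D = p*log(p/q) + (1-p)*log((1-p)/(1-q)).
p = 0.3, q = 0.85.
p*log(p/q) = 0.3*log(0.3/0.85) = -0.312436.
(1-p)*log((1-p)/(1-q)) = 0.7*log(0.7/0.15) = 1.078312.
D = -0.312436 + 1.078312 = 0.7659

0.7659


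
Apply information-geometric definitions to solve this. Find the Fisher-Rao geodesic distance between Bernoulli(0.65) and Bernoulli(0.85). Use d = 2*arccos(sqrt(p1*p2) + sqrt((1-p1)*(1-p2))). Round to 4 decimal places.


Geodesic distance on Bernoulli manifold:
d(p1,p2) = 2*arccos(sqrt(p1*p2) + sqrt((1-p1)*(1-p2))).
sqrt(p1*p2) = sqrt(0.65*0.85) = 0.743303.
sqrt((1-p1)*(1-p2)) = sqrt(0.35*0.15) = 0.229129.
arg = 0.743303 + 0.229129 = 0.972432.
d = 2*arccos(0.972432) = 0.4707

0.4707


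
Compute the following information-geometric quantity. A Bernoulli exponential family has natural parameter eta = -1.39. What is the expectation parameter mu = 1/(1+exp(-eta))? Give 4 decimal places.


Dual coordinate (expectation parameter) for Bernoulli:
mu = 1/(1+exp(-eta)).
eta = -1.39.
exp(-eta) = exp(1.39) = 4.01485.
mu = 1/(1+4.01485) = 0.1994

0.1994


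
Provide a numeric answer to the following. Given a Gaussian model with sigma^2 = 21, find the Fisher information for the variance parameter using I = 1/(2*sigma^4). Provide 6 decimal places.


Fisher information for variance: I(sigma^2) = 1/(2*sigma^4).
sigma^2 = 21, so sigma^4 = 441.
I = 1/(2*441) = 1/882 = 0.001134

0.001134


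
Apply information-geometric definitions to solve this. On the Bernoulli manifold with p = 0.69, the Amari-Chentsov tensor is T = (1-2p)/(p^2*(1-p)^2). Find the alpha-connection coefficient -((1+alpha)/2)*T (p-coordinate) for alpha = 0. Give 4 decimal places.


Skewness (Amari-Chentsov) tensor: T = (1-2p)/(p^2*(1-p)^2).
p = 0.69, 1-2p = -0.38, p^2 = 0.4761, (1-p)^2 = 0.0961.
T = -0.38/(0.4761 * 0.0961) = -8.305428.
In the p-coordinate, Gamma^(alpha) = Gamma^(0) - (alpha/2)*T with Gamma^(0) = (1/2)*g'(p) = -T/2,
so Gamma^(alpha) = -((1+alpha)/2)*T.
alpha = 0, -(1+alpha)/2 = -0.5.
Gamma = -0.5 * -8.305428 = 4.1527

4.1527


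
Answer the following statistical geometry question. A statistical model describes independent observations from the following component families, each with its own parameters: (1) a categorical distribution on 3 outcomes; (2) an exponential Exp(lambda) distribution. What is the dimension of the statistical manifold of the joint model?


The dimension of a statistical manifold equals the number of free
(independent) real parameters of the model. For a product of independent
blocks the parameter counts add.
- categorical on 3 outcomes (probabilities sum to 1): 3-1 = 2.
- exponential (lambda): 1.
Total = 2 + 1 = 3.
Dimension = 3

3


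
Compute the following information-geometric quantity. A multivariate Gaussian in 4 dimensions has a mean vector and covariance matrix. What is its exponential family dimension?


Exponential family dimension calculation:
For 4-dim MVN: mean has 4 params, covariance has 4*5/2 = 10 unique entries.
Total dim = 4 + 10 = 14.

14


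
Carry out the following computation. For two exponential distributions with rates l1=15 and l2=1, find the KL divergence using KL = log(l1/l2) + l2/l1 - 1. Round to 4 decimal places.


KL divergence for exponential family:
KL = log(l1/l2) + l2/l1 - 1.
log(15/1) = 2.70805.
1/15 = 0.066667.
KL = 2.70805 + 0.066667 - 1 = 1.7747

1.7747


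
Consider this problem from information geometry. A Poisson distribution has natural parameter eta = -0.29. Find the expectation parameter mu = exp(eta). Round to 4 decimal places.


Expectation parameter for Poisson exponential family:
mu = exp(eta).
eta = -0.29.
mu = exp(-0.29) = 0.7483

0.7483


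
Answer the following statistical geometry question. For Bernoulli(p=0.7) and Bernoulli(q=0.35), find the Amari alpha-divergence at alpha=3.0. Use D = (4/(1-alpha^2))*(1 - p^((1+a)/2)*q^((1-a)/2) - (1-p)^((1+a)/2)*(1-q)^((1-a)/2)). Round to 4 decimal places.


Amari alpha-divergence:
D = (4/(1-alpha^2))*(1 - p^((1+a)/2)*q^((1-a)/2) - (1-p)^((1+a)/2)*(1-q)^((1-a)/2)).
alpha = 3.0, p = 0.7, q = 0.35.
e1 = (1+alpha)/2 = 2.0, e2 = (1-alpha)/2 = -1.0.
t1 = p^e1 * q^e2 = 0.7^2.0 * 0.35^-1.0 = 1.4.
t2 = (1-p)^e1 * (1-q)^e2 = 0.3^2.0 * 0.65^-1.0 = 0.138462.
4/(1-alpha^2) = -0.5.
D = -0.5*(1 - 1.4 - 0.138462) = 0.2692

0.2692


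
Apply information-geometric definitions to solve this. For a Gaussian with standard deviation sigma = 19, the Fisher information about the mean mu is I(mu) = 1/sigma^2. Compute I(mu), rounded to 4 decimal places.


The Fisher information for the mean of a normal distribution is I(mu) = 1/sigma^2.
sigma = 19, so sigma^2 = 361.
I(mu) = 1/361 = 0.0028

0.0028


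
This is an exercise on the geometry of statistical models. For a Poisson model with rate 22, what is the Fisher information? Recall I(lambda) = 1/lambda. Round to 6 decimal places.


Fisher information for Poisson: I(lambda) = 1/lambda.
lambda = 22.
I(lambda) = 1/22 = 0.045455

0.045455


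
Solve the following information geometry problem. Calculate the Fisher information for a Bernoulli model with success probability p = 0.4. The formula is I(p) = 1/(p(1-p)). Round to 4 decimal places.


For Bernoulli(p), Fisher information is I(p) = 1/(p*(1-p)).
p = 0.4, 1-p = 0.6.
p*(1-p) = 0.24.
I(p) = 1/0.24 = 4.1667

4.1667


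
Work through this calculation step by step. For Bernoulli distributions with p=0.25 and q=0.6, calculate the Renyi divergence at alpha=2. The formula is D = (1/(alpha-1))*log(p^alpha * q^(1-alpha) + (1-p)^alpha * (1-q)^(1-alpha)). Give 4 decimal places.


Renyi divergence of order alpha between Bernoulli distributions:
D = (1/(alpha-1))*log(p^alpha * q^(1-alpha) + (1-p)^alpha * (1-q)^(1-alpha)).
alpha = 2, p = 0.25, q = 0.6.
p^alpha * q^(1-alpha) = 0.25^2 * 0.6^-1 = 0.104167.
(1-p)^alpha * (1-q)^(1-alpha) = 0.75^2 * 0.4^-1 = 1.40625.
sum = 0.104167 + 1.40625 = 1.510417.
D = (1/1)*log(1.510417) = 0.4124

0.4124


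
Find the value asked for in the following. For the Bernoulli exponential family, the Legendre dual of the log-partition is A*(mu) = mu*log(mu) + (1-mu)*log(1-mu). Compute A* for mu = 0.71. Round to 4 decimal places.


Legendre transform for Bernoulli:
A*(mu) = mu*log(mu) + (1-mu)*log(1-mu).
mu = 0.71, 1-mu = 0.29.
mu*log(mu) = 0.71*log(0.71) = -0.243168.
(1-mu)*log(1-mu) = 0.29*log(0.29) = -0.358984.
A* = -0.243168 + -0.358984 = -0.6022

-0.6022


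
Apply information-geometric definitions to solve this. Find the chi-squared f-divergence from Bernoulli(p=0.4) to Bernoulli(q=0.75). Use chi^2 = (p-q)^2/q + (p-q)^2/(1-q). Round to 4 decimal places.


Chi-squared divergence between Bernoulli distributions:
chi^2 = (p-q)^2/q + (p-q)^2/(1-q).
p = 0.4, q = 0.75, p-q = -0.35.
(p-q)^2 = 0.1225.
term1 = 0.1225/0.75 = 0.163333.
term2 = 0.1225/0.25 = 0.49.
chi^2 = 0.163333 + 0.49 = 0.6533

0.6533


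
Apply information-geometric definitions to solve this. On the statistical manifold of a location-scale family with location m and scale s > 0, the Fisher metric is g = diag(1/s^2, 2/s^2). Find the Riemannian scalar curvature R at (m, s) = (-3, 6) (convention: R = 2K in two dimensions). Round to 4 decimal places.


The metric has the form g = (A dm^2 + B ds^2)/s^2 with A = 1, B = 2.
Substitute u = sqrt(A/B)*m: g = B*(du^2 + ds^2)/s^2, i.e. B times the
Poincare upper half-plane metric, which has constant Gaussian curvature -1.
Scaling a 2D metric by a constant c divides the Gaussian curvature by c,
so K = -1/B = -1/(2) = -0.5000 everywhere (the point (m, s) = (-3, 6) is irrelevant:
the curvature is constant).
Scalar curvature in dimension 2: R = 2K = -2/(2) = -1.0000.

-1.0000
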